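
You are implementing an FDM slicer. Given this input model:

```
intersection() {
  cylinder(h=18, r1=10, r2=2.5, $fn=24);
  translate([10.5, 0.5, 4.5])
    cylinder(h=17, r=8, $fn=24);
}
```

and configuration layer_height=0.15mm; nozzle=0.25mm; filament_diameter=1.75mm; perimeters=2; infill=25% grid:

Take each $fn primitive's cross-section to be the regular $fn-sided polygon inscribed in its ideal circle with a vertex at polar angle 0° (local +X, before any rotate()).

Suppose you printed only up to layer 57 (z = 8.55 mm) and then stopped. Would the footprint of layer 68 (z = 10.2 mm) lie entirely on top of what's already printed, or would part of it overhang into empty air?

entirely on top

Compare the two slices. At z = 8.55: the cone contributes a regular 24-gon of circumradius 6.438 (interpolated between r1=10 and r2=2.5 at t=0.475) (area = (24/2)·6.438²·sin(360°/24) = 128.71 mm²); the r=8 cylinder at (10.5, 0.5) contributes a regular 24-gon of circumradius 8 (area = (24/2)·8.000²·sin(360°/24) = 198.77 mm²); Keeping only the common overlap: the r=8 cylinder at (10.5, 0.5) partially overlaps the cone; clipping to the common part keeps 25.59 mm² — area = 25.59 mm². At z = 10.2: the cone (r1=10→r2=2.5) has section circumradius 5.750 here — a regular 24-gon (area = (24/2)·5.750²·sin(360°/24) = 102.69 mm²); the r=8 cylinder at (10.5, 0.5) gives a regular 24-gon of circumradius 8 (constant along its height) (area = (24/2)·8.000²·sin(360°/24) = 198.77 mm²); After intersecting: the r=8 cylinder at (10.5, 0.5) partially overlaps the cone; clipping to the common part keeps 18.55 mm² — area = 18.55 mm². Checking containment: the cross-section at z = 10.2 is a subset of the cross-section at z = 8.55.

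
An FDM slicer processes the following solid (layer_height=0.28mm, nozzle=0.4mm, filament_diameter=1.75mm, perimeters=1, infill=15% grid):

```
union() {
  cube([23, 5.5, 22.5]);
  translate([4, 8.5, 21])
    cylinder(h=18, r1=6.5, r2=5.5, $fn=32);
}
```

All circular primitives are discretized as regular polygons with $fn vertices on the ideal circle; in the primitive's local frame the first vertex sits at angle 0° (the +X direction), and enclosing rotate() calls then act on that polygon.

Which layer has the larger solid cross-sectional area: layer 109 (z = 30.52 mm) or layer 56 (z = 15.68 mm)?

layer 56 (z = 15.68 mm)

Layer 109 (z = 30.52): the cube is not intersected at this z (z outside [0, 22.5]); the cone at (4, 8.5) (r1=6.5→r2=5.5) has section circumradius 5.971 here — a regular 32-gon (area = (32/2)·5.971²·sin(360°/32) = 111.29 mm²); Taking the union: only the cone at (4, 8.5) is present, so the union is just that shape — area = 111.29 mm². So its area = 111.29 mm². Layer 56 (z = 15.68): the cube is present — its section is the full 23×5.5 rectangle (area 126.50 mm²); the cone at (4, 8.5) does not reach this height (z outside [21, 39]); Combining (union): only the 23×5.5 cube is present, so the union is just that shape — area = 126.50 mm². So its area = 126.50 mm². Layer 56 is larger (126.50 vs 111.29 mm²).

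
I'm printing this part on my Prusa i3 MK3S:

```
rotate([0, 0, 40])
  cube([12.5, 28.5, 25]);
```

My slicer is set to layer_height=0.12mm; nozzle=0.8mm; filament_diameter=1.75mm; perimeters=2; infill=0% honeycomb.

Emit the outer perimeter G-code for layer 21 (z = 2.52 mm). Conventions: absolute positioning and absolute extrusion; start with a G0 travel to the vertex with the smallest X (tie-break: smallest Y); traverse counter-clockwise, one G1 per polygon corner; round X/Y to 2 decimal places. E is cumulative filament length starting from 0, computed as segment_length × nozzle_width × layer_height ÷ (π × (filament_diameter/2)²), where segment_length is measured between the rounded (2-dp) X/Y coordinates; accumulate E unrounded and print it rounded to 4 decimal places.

At z = 2.52 mm: the 12.5×28.5 cube contributes its full rectangle; (whole slice rotated 40° about Z — lengths, areas and connectivity unchanged). The outline is a single polygon with 4 vertices. Extrusion per mm of travel: 0.8 × 0.12 / (π × 0.875²) = 0.039912. Accumulating E over each segment gives final E = 3.2733.

G0 X-18.32 Y21.83 Z2.52
G1 X0.00 Y0.00 E1.1374
G1 X9.58 Y8.03 E1.6364
G1 X-8.74 Y29.87 E2.7741
G1 X-18.32 Y21.83 E3.2733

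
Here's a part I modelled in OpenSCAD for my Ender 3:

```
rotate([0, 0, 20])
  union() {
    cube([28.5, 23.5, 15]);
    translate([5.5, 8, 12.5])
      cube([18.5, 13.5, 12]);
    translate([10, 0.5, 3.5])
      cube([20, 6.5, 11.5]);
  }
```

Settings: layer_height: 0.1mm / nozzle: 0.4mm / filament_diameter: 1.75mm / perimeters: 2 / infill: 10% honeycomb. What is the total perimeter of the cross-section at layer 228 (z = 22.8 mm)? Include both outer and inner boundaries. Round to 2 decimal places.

At z = 22.8 mm: the cube does not reach this height (z outside [0, 15]); the cube at (5.5, 8) (footprint 18.5×13.5) is included at this height (perimeter 64.00 mm); the cube at (10, 0.5) is not intersected at this z (z outside [3.5, 15]); Taking the union: only the 18.5×13.5 cube at (5.5, 8) is present, so the union is just that shape — boundary = 64.00 mm; (whole slice rotated 20° about Z — lengths, areas and connectivity unchanged). Overall, the cross-section is a single solid region. Total boundary length (outer) = 64.00 mm.

64.00 mm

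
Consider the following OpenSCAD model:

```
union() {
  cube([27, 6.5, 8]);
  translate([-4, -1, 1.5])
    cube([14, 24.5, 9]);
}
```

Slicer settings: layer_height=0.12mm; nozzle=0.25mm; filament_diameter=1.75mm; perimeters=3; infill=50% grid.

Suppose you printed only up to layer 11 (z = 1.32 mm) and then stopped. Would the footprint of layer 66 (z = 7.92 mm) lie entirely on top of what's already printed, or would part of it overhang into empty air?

Compare the two slices. At z = 1.32: the cube (footprint 27×6.5) is included at this height (area 175.50 mm²); the cube at (-4, -1) is not intersected at this z (z outside [1.5, 10.5]); Combining (union): only the 27×6.5 cube is present, so the union is just that shape — area = 175.50 mm². At z = 7.92: the 27×6.5 cube contributes its full rectangle (area 175.50 mm²); the cube at (-4, -1) is present — its section is the full 14×24.5 rectangle (area 343.00 mm²); Combining (union): the regions partially overlap — summed areas 518.50 mm² minus the doubly-counted overlap 65.00 mm² gives 453.50 mm² — area = 453.50 mm². Checking containment: at z = 7.92 the cross-section extends beyond the z = 1.32 cross-section by about 278.00 mm².

part overhangs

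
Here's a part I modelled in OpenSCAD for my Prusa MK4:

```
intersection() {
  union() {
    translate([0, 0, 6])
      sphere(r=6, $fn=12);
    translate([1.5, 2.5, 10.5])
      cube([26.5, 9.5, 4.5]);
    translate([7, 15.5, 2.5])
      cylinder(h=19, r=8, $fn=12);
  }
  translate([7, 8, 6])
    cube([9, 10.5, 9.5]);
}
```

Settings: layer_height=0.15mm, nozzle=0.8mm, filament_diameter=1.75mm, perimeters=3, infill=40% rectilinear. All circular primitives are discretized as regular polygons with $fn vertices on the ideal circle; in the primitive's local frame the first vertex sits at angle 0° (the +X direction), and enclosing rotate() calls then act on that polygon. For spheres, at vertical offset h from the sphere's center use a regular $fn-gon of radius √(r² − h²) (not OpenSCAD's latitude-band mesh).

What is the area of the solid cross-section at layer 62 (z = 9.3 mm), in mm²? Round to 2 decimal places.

At z = 9.3 mm: the r=6 sphere slices to a regular 12-gon of circumradius 5.011 (√(r²−h²) with h=3.3 from center) (area = (12/2)·5.011²·sin(360°/12) = 75.33 mm²); the cube at (1.5, 2.5) does not reach this height (z outside [10.5, 15]); the r=8 cylinder at (7, 15.5) contributes a regular 12-gon of circumradius 8 (area = (12/2)·8.000²·sin(360°/12) = 192.00 mm²); Combining (union): the 2 present regions are separate (no shared area or edge), so areas and boundary lengths simply add and each stays a separate island — area = 267.33 mm²; the 9×10.5 cube at (7, 8) contributes its full rectangle (area 94.50 mm²); After intersecting: the 9×10.5 cube at (7, 8) partially overlaps that combined region; clipping to the common part keeps 70.33 mm² — area = 70.33 mm². Overall, the cross-section is a single solid region. Net area = 70.33 mm².

70.33 mm²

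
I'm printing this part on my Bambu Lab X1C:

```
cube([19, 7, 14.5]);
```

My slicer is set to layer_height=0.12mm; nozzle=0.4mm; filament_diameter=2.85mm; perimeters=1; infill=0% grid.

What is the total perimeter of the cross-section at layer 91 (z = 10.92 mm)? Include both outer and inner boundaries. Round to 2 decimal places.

52.00 mm

At z = 10.92 mm: the cube is present — its section is the full 19×7 rectangle (perimeter 52.00 mm). Overall, the cross-section is a single solid region. Total boundary length (outer) = 52.00 mm.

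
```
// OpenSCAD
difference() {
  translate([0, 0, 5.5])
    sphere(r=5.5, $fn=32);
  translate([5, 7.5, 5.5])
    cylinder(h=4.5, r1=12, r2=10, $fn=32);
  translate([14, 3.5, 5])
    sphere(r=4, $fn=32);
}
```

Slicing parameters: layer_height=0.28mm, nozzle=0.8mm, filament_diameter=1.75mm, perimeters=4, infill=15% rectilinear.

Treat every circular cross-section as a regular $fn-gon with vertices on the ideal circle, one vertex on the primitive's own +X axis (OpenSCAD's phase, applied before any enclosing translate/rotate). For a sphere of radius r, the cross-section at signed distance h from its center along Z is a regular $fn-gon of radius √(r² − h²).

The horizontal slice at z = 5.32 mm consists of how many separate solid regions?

At z = 5.32 mm: the r=5.5 sphere slices to a regular 32-gon of circumradius 5.497 (√(r²−h²) with h=0.18 from center); the cone at (5, 7.5) does not reach this height (z outside [5.5, 10]); the r=4 sphere at (14, 3.5) slices to a regular 32-gon of circumradius 3.987 (√(r²−h²) with h=0.32 from center); After the difference (first − rest): starting from the r=5.5 sphere, the r=4 sphere at (14, 3.5) misses the remaining region (no effect) — 1 connected region. The result has 1 disconnected region.

1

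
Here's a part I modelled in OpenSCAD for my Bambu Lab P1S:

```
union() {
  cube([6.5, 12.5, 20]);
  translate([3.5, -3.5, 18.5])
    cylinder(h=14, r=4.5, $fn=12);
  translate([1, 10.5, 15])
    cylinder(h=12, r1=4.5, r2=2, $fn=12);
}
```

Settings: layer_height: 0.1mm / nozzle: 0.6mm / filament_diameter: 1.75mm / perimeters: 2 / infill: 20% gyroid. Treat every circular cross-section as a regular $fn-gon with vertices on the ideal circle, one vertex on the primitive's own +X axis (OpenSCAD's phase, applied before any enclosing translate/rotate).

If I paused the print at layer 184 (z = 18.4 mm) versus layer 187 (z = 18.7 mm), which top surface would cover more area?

layer 187 (z = 18.7 mm)

Layer 184 (z = 18.4): the cube is present — its section is the full 6.5×12.5 rectangle (area 81.25 mm²); the cylinder at (3.5, -3.5) is absent (z outside [18.5, 32.5]); the cone at (1, 10.5): at t=0.283 of its height the radius interpolates to r₁+(r₂−r₁)t = 3.792, giving a regular 12-gon of that circumradius (area = (12/2)·3.792²·sin(360°/12) = 43.13 mm²); Combining (union): the regions partially overlap — summed areas 124.38 mm² minus the doubly-counted overlap 23.48 mm² gives 100.90 mm² — area = 100.90 mm². So its area = 100.90 mm². Layer 187 (z = 18.7): the cube is present — its section is the full 6.5×12.5 rectangle (area 81.25 mm²); the r=4.5 cylinder at (3.5, -3.5) contributes a regular 12-gon of circumradius 4.5 (area = (12/2)·4.500²·sin(360°/12) = 60.75 mm²); the cone at (1, 10.5) contributes a regular 12-gon of circumradius 3.729 (interpolated between r1=4.5 and r2=2 at t=0.308) (area = (12/2)·3.729²·sin(360°/12) = 41.72 mm²); Merging all regions: the regions partially overlap — summed areas 183.72 mm² minus the doubly-counted overlap 26.24 mm² gives 157.48 mm² — area = 157.48 mm². So its area = 157.48 mm². Layer 187 is larger (157.48 vs 100.90 mm²).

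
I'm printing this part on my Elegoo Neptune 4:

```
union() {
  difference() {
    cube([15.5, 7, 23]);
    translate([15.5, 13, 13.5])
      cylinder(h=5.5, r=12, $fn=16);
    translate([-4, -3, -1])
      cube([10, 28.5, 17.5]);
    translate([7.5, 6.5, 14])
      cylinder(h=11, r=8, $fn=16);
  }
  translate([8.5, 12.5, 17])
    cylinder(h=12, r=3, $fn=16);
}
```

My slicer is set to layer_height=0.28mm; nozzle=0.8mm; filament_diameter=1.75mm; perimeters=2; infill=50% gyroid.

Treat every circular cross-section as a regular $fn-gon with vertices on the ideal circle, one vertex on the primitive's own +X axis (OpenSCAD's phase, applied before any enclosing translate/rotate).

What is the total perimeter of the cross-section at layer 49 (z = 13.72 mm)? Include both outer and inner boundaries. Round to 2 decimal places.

At z = 13.72 mm: the cube is present — its section is the full 15.5×7 rectangle (perimeter 45.00 mm); the cylinder at (15.5, 13): section is a regular 16-gon, circumradius r=12 (perimeter = 2·16·12.000·sin(180°/16) = 74.91 mm); the cube at (-4, -3) (footprint 10×28.5) is included at this height (perimeter 77.00 mm); the cylinder at (7.5, 6.5) is absent (z outside [14, 25]); Subtracting the remaining from the first: starting from the 15.5×7 cube, the r=12 cylinder at (15.5, 13) partially overlaps it — only the 42.26 mm² overlap (of its 440.85 mm²) is removed, clipping the outline; the 10×28.5 cube at (-4, -3) partially overlaps it — only the 41.69 mm² overlap (of its 285.00 mm²) is removed, clipping the outline — boundary = 27.72 mm; the cylinder at (8.5, 12.5) does not reach this height (z outside [17, 29]); Taking the union: only the result so far is present, so the union is just that shape — boundary = 27.72 mm. Overall, the cross-section is a single solid region. Total boundary length (outer) = 27.72 mm.

27.72 mm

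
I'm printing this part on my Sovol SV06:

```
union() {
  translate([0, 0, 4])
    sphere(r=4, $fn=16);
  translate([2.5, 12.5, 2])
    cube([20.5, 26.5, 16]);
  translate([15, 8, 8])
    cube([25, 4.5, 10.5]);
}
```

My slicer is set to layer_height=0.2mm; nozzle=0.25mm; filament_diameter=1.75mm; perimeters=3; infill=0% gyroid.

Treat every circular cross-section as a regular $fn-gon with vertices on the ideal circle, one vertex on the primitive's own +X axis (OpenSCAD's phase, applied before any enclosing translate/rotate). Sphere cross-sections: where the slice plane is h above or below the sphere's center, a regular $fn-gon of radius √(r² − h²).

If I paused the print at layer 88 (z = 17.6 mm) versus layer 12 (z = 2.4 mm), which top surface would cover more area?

Layer 88 (z = 17.6): the sphere is not intersected at this z (|z−center|=13.600 > r=4); the 20.5×26.5 cube at (2.5, 12.5) contributes its full rectangle (area 543.25 mm²); the cube at (15, 8) is present — its section is the full 25×4.5 rectangle (area 112.50 mm²); Merging all regions: the 2 present regions share edge segments without overlapping in area, so areas simply add but the touching pieces fuse into one outline (the shared edge portions become interior and drop out of the boundary) — area = 655.75 mm². So its area = 655.75 mm². Layer 12 (z = 2.4): the r=4 sphere slices to a regular 16-gon of circumradius 3.666 (√(r²−h²) with h=1.6 from center) (area = (16/2)·3.666²·sin(360°/16) = 41.15 mm²); the cube at (2.5, 12.5) (footprint 20.5×26.5) is included at this height (area 543.25 mm²); the cube at (15, 8) is not intersected at this z (z outside [8, 18.5]); Merging all regions: the 2 present regions are separate (no shared area or edge), so areas and boundary lengths simply add and each stays a separate island — area = 584.40 mm². So its area = 584.40 mm². Layer 88 is larger (655.75 vs 584.40 mm²).

layer 88 (z = 17.6 mm)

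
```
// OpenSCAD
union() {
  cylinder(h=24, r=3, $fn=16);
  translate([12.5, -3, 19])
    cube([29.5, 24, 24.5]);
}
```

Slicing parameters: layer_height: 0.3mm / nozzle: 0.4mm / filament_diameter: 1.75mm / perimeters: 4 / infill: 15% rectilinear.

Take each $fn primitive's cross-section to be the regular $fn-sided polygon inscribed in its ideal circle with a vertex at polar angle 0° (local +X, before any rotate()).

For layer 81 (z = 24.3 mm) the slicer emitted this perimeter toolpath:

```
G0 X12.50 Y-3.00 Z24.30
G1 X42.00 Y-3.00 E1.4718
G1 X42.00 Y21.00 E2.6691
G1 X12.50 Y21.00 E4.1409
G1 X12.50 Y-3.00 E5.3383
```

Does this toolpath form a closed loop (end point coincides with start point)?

yes

Start point (G0): (12.50, -3.00). End point (last G1): the path returns to the start — closed.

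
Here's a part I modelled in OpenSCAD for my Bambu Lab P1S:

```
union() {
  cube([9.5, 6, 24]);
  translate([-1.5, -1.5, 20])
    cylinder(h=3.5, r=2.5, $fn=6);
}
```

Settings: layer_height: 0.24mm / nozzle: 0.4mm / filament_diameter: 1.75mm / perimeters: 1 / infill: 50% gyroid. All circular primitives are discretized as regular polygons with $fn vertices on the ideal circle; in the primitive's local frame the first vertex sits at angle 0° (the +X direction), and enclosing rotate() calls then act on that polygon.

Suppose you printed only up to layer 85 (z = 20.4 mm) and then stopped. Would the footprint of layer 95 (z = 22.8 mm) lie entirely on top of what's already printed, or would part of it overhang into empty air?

Compare the two slices. At z = 20.4: the cube (footprint 9.5×6) is included at this height (area 57.00 mm²); the cylinder at (-1.5, -1.5): section is a regular 6-gon, circumradius r=2.5 (area = (6/2)·2.500²·sin(360°/6) = 16.24 mm²); Combining (union): the regions partially overlap — summed areas 73.24 mm² minus the doubly-counted overlap 0.02 mm² gives 73.22 mm² — area = 73.22 mm². At z = 22.8: the cube is present — its section is the full 9.5×6 rectangle (area 57.00 mm²); the r=2.5 cylinder at (-1.5, -1.5) contributes a regular 6-gon of circumradius 2.5 (area = (6/2)·2.500²·sin(360°/6) = 16.24 mm²); Taking the union: the regions partially overlap — summed areas 73.24 mm² minus the doubly-counted overlap 0.02 mm² gives 73.22 mm² — area = 73.22 mm². Checking containment: the cross-section at z = 22.8 is a subset of the cross-section at z = 20.4.

entirely on top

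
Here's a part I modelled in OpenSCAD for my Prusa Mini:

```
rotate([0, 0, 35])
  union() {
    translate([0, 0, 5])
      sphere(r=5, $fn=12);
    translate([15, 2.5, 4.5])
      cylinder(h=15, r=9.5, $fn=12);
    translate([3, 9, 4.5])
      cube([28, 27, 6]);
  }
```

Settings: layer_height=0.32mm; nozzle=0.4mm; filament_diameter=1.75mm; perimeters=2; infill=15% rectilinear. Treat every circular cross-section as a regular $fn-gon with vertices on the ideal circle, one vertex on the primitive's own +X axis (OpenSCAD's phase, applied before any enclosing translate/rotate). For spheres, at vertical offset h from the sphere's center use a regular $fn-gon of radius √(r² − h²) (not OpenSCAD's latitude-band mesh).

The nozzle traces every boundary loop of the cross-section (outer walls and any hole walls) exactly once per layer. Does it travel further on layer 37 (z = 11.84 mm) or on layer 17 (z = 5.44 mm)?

layer 17 (z = 5.44 mm)

Layer 37 (z = 11.84): the sphere is not intersected at this z (|z−center|=6.840 > r=5); the r=9.5 cylinder at (15, 2.5) contributes a regular 12-gon of circumradius 9.5 (perimeter = 2·12·9.500·sin(180°/12) = 59.01 mm); the cube at (3, 9) is not intersected at this z (z outside [4.5, 10.5]); Taking the union: only the r=9.5 cylinder at (15, 2.5) is present, so the union is just that shape — boundary = 59.01 mm; (whole slice rotated 35° about Z — lengths, areas and connectivity unchanged). So its perimeter = 59.01 mm. Layer 17 (z = 5.44): the r=5 sphere slices to a regular 12-gon of circumradius 4.981 (√(r²−h²) with h=0.44 from center) (perimeter = 2·12·4.981·sin(180°/12) = 30.94 mm); the r=9.5 cylinder at (15, 2.5) gives a regular 12-gon of circumradius 9.5 (constant along its height) (perimeter = 2·12·9.500·sin(180°/12) = 59.01 mm); the 28×27 cube at (3, 9) contributes its full rectangle (perimeter 110.00 mm); Combining (union): the regions partially overlap (shared area 25.44 mm²), so the edge portions inside another operand are dropped and the merged outline is re-measured after clipping — boundary = 172.27 mm; (rotated 35° about Z; rotation is an isometry so areas/perimeters/island counts are preserved). So its perimeter = 172.27 mm. Layer 17 is larger (172.27 vs 59.01 mm).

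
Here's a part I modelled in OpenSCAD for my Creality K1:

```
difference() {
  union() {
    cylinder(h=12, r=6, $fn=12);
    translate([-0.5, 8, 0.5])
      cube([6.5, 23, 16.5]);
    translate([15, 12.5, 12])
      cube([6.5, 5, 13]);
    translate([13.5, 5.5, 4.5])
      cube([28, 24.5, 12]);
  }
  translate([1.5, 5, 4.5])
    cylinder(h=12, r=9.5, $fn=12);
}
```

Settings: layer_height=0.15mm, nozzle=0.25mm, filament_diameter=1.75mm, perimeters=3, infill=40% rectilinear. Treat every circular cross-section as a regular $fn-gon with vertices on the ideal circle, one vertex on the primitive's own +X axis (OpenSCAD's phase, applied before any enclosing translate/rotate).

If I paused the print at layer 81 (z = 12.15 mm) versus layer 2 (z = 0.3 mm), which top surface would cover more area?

layer 81 (z = 12.15 mm)

Layer 81 (z = 12.15): the cylinder does not reach this height (z outside [0, 12]); the cube at (-0.5, 8) (footprint 6.5×23) is included at this height (area 149.50 mm²); the 6.5×5 cube at (15, 12.5) contributes its full rectangle (area 32.50 mm²); the cube at (13.5, 5.5) is present — its section is the full 28×24.5 rectangle (area 686.00 mm²); Combining (union): the regions partially overlap — summed areas 868.00 mm² minus the doubly-counted overlap 32.50 mm² gives 835.50 mm² — area = 835.50 mm²; the r=9.5 cylinder at (1.5, 5) gives a regular 12-gon of circumradius 9.5 (constant along its height) (area = (12/2)·9.500²·sin(360°/12) = 270.75 mm²); Taking the first minus the rest: starting from that combined region (835.50 mm²), the r=9.5 cylinder at (1.5, 5) partially overlaps it — only the 39.00 mm² overlap (of its 270.75 mm²) is removed, clipping the outline — area = 796.50 mm². So its area = 796.50 mm². Layer 2 (z = 0.3): the r=6 cylinder gives a regular 12-gon of circumradius 6 (constant along its height) (area = (12/2)·6.000²·sin(360°/12) = 108.00 mm²); the cube at (-0.5, 8) does not reach this height (z outside [0.5, 17]); the cube at (15, 12.5) is absent (z outside [12, 25]); the cube at (13.5, 5.5) does not reach this height (z outside [4.5, 16.5]); Taking the union: only the r=6 cylinder is present, so the union is just that shape — area = 108.00 mm²; the cylinder at (1.5, 5) is not intersected at this z (z outside [4.5, 16.5]); Taking the first minus the rest: none of the subtracted shapes is present at this height, so the result so far is unchanged — area = 108.00 mm². So its area = 108.00 mm². Layer 81 is larger (796.50 vs 108.00 mm²).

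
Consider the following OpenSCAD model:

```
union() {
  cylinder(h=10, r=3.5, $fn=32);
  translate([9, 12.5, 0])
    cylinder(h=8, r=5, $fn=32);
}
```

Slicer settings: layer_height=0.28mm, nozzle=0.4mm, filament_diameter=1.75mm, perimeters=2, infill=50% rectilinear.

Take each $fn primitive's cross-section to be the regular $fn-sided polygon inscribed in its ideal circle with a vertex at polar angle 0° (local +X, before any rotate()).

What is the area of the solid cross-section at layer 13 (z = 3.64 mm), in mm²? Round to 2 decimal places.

116.27 mm²

At z = 3.64 mm: the cylinder: section is a regular 32-gon, circumradius r=3.5 (area = (32/2)·3.500²·sin(360°/32) = 38.24 mm²); the r=5 cylinder at (9, 12.5) contributes a regular 32-gon of circumradius 5 (area = (32/2)·5.000²·sin(360°/32) = 78.04 mm²); Combining (union): the 2 present regions are separate (no shared area or edge), so areas and boundary lengths simply add and each stays a separate island — area = 116.27 mm². Overall, the cross-section has 2 separate islands. Net area = 116.27 mm².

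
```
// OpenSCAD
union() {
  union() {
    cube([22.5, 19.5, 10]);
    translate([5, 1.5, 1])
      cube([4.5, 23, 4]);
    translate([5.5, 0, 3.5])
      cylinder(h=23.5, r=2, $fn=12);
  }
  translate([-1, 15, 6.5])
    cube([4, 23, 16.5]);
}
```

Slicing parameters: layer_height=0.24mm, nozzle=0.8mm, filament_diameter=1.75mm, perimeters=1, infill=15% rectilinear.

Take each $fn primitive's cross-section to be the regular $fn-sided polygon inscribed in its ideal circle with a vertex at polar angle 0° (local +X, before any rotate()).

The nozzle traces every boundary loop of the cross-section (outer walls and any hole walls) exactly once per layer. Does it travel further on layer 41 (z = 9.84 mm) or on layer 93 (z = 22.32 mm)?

layer 41 (z = 9.84 mm)

Layer 41 (z = 9.84): the 22.5×19.5 cube contributes its full rectangle (perimeter 84.00 mm); the cube at (5, 1.5) does not reach this height (z outside [1, 5]); the r=2 cylinder at (5.5, 0) contributes a regular 12-gon of circumradius 2 (perimeter = 2·12·2.000·sin(180°/12) = 12.42 mm); Combining (union): the regions partially overlap (shared area 6.00 mm²), so the edge portions inside another operand are dropped and the merged outline is re-measured after clipping — boundary = 86.21 mm; the cube at (-1, 15) is present — its section is the full 4×23 rectangle (perimeter 54.00 mm); Combining (union): the regions partially overlap (shared area 13.50 mm²), so the edge portions inside another operand are dropped and the merged outline is re-measured after clipping — boundary = 125.21 mm. So its perimeter = 125.21 mm. Layer 93 (z = 22.32): the cube does not reach this height (z outside [0, 10]); the cube at (5, 1.5) is not intersected at this z (z outside [1, 5]); the r=2 cylinder at (5.5, 0) gives a regular 12-gon of circumradius 2 (constant along its height) (perimeter = 2·12·2.000·sin(180°/12) = 12.42 mm); Combining (union): only the r=2 cylinder at (5.5, 0) is present, so the union is just that shape — boundary = 12.42 mm; the cube at (-1, 15) is present — its section is the full 4×23 rectangle (perimeter 54.00 mm); Combining (union): the 2 present regions are separate (no shared area or edge), so areas and boundary lengths simply add and each stays a separate island — boundary = 66.42 mm. So its perimeter = 66.42 mm. Layer 41 is larger (125.21 vs 66.42 mm).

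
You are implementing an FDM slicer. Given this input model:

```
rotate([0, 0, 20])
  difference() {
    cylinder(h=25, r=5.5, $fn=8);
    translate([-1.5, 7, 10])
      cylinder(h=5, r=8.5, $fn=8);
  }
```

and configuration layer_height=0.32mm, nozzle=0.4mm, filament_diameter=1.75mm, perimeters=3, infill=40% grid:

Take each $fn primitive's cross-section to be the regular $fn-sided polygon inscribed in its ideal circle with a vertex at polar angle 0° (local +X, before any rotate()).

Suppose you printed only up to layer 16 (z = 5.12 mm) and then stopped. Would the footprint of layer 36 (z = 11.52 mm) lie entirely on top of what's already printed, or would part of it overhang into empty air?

Compare the two slices. At z = 5.12: the r=5.5 cylinder contributes a regular 8-gon of circumradius 5.5 (area = (8/2)·5.500²·sin(360°/8) = 85.56 mm²); the cylinder at (-1.5, 7) is absent (z outside [10, 15]); Taking the first minus the rest: none of the subtracted shapes is present at this height, so the r=5.5 cylinder is unchanged — area = 85.56 mm²; (rotated 20° about Z; rotation is an isometry so areas/perimeters/island counts are preserved). At z = 11.52: the r=5.5 cylinder gives a regular 8-gon of circumradius 5.5 (constant along its height) (area = (8/2)·5.500²·sin(360°/8) = 85.56 mm²); the cylinder at (-1.5, 7): section is a regular 8-gon, circumradius r=8.5 (area = (8/2)·8.500²·sin(360°/8) = 204.35 mm²); Taking the first minus the rest: starting from the r=5.5 cylinder (85.56 mm²), the r=8.5 cylinder at (-1.5, 7) partially overlaps it — only the 46.03 mm² overlap (of its 204.35 mm²) is removed, clipping the outline — area = 39.53 mm²; (rotated 20° about Z; rotation is an isometry so areas/perimeters/island counts are preserved). Checking containment: the cross-section at z = 11.52 is a subset of the cross-section at z = 5.12.

entirely on top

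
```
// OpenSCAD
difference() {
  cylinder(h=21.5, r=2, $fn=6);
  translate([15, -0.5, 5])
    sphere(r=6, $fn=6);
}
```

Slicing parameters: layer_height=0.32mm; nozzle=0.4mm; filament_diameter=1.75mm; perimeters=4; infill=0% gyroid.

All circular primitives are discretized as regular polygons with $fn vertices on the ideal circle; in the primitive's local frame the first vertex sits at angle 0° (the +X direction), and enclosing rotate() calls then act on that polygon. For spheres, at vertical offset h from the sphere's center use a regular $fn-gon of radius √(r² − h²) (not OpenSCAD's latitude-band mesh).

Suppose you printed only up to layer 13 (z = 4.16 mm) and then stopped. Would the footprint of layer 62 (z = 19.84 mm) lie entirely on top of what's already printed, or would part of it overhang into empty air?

entirely on top

Compare the two slices. At z = 4.16: the r=2 cylinder contributes a regular 6-gon of circumradius 2 (area = (6/2)·2.000²·sin(360°/6) = 10.39 mm²); the r=6 sphere at (15, -0.5) contributes a regular 6-gon of circumradius √(6²−0.84²) = 5.941 (area = (6/2)·5.941²·sin(360°/6) = 91.70 mm²); Subtracting the remaining from the first: starting from the r=2 cylinder (10.39 mm²), the r=6 sphere at (15, -0.5) misses the remaining region (no effect) — area = 10.39 mm². At z = 19.84: the r=2 cylinder gives a regular 6-gon of circumradius 2 (constant along its height) (area = (6/2)·2.000²·sin(360°/6) = 10.39 mm²); the sphere at (15, -0.5) is absent (|z−center|=14.840 > r=6); After the difference (first − rest): none of the subtracted shapes is present at this height, so the r=2 cylinder is unchanged — area = 10.39 mm². Checking containment: the cross-section at z = 19.84 is a subset of the cross-section at z = 4.16.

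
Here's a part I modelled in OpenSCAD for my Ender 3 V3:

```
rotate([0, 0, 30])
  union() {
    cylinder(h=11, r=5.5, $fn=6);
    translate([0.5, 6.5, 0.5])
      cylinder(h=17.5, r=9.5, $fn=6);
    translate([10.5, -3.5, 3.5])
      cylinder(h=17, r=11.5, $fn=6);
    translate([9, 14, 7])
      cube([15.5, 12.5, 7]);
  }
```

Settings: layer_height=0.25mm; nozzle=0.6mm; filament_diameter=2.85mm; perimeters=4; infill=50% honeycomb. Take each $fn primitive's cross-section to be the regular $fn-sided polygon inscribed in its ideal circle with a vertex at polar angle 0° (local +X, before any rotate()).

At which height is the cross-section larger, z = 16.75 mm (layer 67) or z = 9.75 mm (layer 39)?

Layer 67 (z = 16.75): the cylinder is absent (z outside [0, 11]); the r=9.5 cylinder at (0.5, 6.5) gives a regular 6-gon of circumradius 9.5 (constant along its height) (area = (6/2)·9.500²·sin(360°/6) = 234.48 mm²); the r=11.5 cylinder at (10.5, -3.5) gives a regular 6-gon of circumradius 11.5 (constant along its height) (area = (6/2)·11.500²·sin(360°/6) = 343.60 mm²); the cube at (9, 14) is not intersected at this z (z outside [7, 14]); Merging all regions: the regions partially overlap — summed areas 578.07 mm² minus the doubly-counted overlap 42.79 mm² gives 535.29 mm² — area = 535.29 mm²; (whole slice rotated 30° about Z — lengths, areas and connectivity unchanged). So its area = 535.29 mm². Layer 39 (z = 9.75): the r=5.5 cylinder contributes a regular 6-gon of circumradius 5.5 (area = (6/2)·5.500²·sin(360°/6) = 78.59 mm²); the r=9.5 cylinder at (0.5, 6.5) gives a regular 6-gon of circumradius 9.5 (constant along its height) (area = (6/2)·9.500²·sin(360°/6) = 234.48 mm²); the r=11.5 cylinder at (10.5, -3.5) contributes a regular 6-gon of circumradius 11.5 (area = (6/2)·11.500²·sin(360°/6) = 343.60 mm²); the cube at (9, 14) is present — its section is the full 15.5×12.5 rectangle (area 193.75 mm²); Merging all regions: the regions partially overlap — summed areas 850.41 mm² minus the doubly-counted overlap 111.57 mm² gives 738.84 mm² — area = 738.84 mm²; (whole slice rotated 30° about Z — lengths, areas and connectivity unchanged). So its area = 738.84 mm². Layer 39 is larger (738.84 vs 535.29 mm²).

layer 39 (z = 9.75 mm)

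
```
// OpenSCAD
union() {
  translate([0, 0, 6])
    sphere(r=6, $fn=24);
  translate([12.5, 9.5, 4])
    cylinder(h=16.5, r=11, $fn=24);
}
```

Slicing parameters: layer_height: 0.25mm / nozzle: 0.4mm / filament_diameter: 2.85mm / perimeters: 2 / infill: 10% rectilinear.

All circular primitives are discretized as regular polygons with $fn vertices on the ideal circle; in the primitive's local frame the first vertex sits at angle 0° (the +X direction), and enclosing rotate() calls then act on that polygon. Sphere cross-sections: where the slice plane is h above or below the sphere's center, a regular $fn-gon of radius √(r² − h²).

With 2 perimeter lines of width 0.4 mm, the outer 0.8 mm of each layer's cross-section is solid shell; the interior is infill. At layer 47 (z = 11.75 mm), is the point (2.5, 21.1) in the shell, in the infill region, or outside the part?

At z = 11.75 mm: the r=6 sphere contributes a regular 24-gon of circumradius √(6²−5.75²) = 1.714; the r=11 cylinder at (12.5, 9.5) contributes a regular 24-gon of circumradius 11; Merging all regions: the 2 present regions are separate (no shared area or edge), so areas and boundary lengths simply add and each stays a separate island — 2 connected regions. Overall, the cross-section has 2 separate islands. The nearest boundary edge runs (4.72, 17.28)→(7.00, 19.03); distance from the point to it = 4.38 mm. The point is not inside any of the regions above, so it lies outside the cross-section (4.38 mm from the nearest boundary).

outside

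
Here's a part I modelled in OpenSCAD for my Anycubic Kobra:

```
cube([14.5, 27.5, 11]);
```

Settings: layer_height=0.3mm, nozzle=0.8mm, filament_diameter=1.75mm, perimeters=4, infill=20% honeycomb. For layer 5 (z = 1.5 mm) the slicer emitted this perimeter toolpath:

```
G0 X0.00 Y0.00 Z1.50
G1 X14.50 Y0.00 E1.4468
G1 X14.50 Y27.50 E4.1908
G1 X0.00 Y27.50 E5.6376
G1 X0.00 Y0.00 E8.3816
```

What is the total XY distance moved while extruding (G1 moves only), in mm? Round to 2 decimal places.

Sum the Euclidean lengths of each G1 segment: total = 84.00 mm.

84.00 mm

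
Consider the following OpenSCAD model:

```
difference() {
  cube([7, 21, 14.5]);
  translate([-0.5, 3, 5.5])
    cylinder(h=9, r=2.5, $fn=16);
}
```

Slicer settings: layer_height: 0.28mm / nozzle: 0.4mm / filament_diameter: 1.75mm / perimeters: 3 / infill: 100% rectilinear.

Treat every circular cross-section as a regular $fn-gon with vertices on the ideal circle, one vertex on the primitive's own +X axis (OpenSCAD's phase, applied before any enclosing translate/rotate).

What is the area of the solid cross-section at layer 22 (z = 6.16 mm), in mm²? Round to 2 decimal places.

139.88 mm²

At z = 6.16 mm: the cube is present — its section is the full 7×21 rectangle (area 147.00 mm²); the r=2.5 cylinder at (-0.5, 3) gives a regular 16-gon of circumradius 2.5 (constant along its height) (area = (16/2)·2.500²·sin(360°/16) = 19.13 mm²); After the difference (first − rest): starting from the 7×21 cube (147.00 mm²), the r=2.5 cylinder at (-0.5, 3) partially overlaps it — only the 7.12 mm² overlap (of its 19.13 mm²) is removed, clipping the outline — area = 139.88 mm². Overall, the cross-section is a single solid region. Net area = 139.88 mm².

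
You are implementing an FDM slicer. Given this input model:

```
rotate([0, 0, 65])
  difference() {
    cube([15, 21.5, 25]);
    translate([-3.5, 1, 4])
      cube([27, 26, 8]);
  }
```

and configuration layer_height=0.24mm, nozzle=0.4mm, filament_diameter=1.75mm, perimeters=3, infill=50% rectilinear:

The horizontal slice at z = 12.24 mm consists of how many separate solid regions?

1

At z = 12.24 mm: the cube is present — its section is the full 15×21.5 rectangle; the cube at (-3.5, 1) is absent (z outside [4, 12]); Taking the first minus the rest: none of the subtracted shapes is present at this height, so the 15×21.5 cube is unchanged — 1 connected region; (whole slice rotated 65° about Z — lengths, areas and connectivity unchanged). The result has 1 disconnected region.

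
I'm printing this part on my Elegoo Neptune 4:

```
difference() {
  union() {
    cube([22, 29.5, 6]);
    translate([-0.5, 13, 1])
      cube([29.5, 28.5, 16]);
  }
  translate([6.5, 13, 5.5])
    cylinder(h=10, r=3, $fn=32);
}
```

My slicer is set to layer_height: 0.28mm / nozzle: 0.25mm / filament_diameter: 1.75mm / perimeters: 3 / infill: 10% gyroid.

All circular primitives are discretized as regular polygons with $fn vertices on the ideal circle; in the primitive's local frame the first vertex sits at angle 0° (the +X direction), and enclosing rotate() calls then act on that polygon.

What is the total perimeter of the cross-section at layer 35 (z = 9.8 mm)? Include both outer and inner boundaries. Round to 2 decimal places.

119.41 mm

At z = 9.8 mm: the cube is not intersected at this z (z outside [0, 6]); the cube at (-0.5, 13) is present — its section is the full 29.5×28.5 rectangle (perimeter 116.00 mm); Taking the union: only the 29.5×28.5 cube at (-0.5, 13) is present, so the union is just that shape — boundary = 116.00 mm; the r=3 cylinder at (6.5, 13) gives a regular 32-gon of circumradius 3 (constant along its height) (perimeter = 2·32·3.000·sin(180°/32) = 18.82 mm); Taking the first minus the rest: starting from that combined region, the r=3 cylinder at (6.5, 13) partially overlaps it — only the 14.05 mm² overlap (of its 28.09 mm²) is removed, clipping the outline — boundary = 119.41 mm. Overall, the cross-section is a single solid region. Total boundary length (outer) = 119.41 mm.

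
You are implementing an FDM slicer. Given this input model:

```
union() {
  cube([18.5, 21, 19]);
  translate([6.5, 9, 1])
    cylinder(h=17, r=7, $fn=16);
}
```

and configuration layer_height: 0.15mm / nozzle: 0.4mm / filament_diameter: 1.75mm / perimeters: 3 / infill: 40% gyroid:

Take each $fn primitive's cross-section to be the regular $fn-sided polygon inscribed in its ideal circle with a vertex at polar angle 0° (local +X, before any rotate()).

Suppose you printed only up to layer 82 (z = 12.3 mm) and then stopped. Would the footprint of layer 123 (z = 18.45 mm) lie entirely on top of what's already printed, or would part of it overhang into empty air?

entirely on top

Compare the two slices. At z = 12.3: the 18.5×21 cube contributes its full rectangle (area 388.50 mm²); the r=7 cylinder at (6.5, 9) gives a regular 16-gon of circumradius 7 (constant along its height) (area = (16/2)·7.000²·sin(360°/16) = 150.01 mm²); Combining (union): the regions partially overlap — summed areas 538.51 mm² minus the doubly-counted overlap 148.76 mm² gives 389.76 mm² — area = 389.76 mm². At z = 18.45: the 18.5×21 cube contributes its full rectangle (area 388.50 mm²); the cylinder at (6.5, 9) is absent (z outside [1, 18]); Combining (union): only the 18.5×21 cube is present, so the union is just that shape — area = 388.50 mm². Checking containment: the cross-section at z = 18.45 is a subset of the cross-section at z = 12.3.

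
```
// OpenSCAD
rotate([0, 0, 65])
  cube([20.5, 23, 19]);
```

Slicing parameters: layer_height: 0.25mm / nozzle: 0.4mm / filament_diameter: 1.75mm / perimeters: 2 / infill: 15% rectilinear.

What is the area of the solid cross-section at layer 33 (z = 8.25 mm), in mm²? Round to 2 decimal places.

At z = 8.25 mm: the cube is present — its section is the full 20.5×23 rectangle (area 471.50 mm²); (whole slice rotated 65° about Z — lengths, areas and connectivity unchanged). Overall, the cross-section is a single solid region. Net area = 471.50 mm².

471.50 mm²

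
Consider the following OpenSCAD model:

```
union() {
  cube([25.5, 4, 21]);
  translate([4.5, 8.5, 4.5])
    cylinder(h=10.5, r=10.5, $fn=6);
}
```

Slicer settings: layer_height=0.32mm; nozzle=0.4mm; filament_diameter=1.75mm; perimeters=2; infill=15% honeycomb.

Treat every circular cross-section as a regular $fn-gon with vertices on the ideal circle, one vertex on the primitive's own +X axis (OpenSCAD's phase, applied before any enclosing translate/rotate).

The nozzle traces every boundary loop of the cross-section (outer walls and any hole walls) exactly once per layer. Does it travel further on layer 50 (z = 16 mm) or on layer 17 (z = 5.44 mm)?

layer 17 (z = 5.44 mm)

Layer 50 (z = 16): the cube is present — its section is the full 25.5×4 rectangle (perimeter 59.00 mm); the cylinder at (4.5, 8.5) does not reach this height (z outside [4.5, 15]); Merging all regions: only the 25.5×4 cube is present, so the union is just that shape — boundary = 59.00 mm. So its perimeter = 59.00 mm. Layer 17 (z = 5.44): the 25.5×4 cube contributes its full rectangle (perimeter 59.00 mm); the cylinder at (4.5, 8.5): section is a regular 6-gon, circumradius r=10.5 (perimeter = 2·6·10.500·sin(180°/6) = 63.00 mm); Merging all regions: the regions partially overlap (shared area 44.99 mm²), so the edge portions inside another operand are dropped and the merged outline is re-measured after clipping — boundary = 90.89 mm. So its perimeter = 90.89 mm. Layer 17 is larger (90.89 vs 59.00 mm).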